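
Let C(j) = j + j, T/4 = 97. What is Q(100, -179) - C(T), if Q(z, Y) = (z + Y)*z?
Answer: -8676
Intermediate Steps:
T = 388 (T = 4*97 = 388)
C(j) = 2*j
Q(z, Y) = z*(Y + z) (Q(z, Y) = (Y + z)*z = z*(Y + z))
Q(100, -179) - C(T) = 100*(-179 + 100) - 2*388 = 100*(-79) - 1*776 = -7900 - 776 = -8676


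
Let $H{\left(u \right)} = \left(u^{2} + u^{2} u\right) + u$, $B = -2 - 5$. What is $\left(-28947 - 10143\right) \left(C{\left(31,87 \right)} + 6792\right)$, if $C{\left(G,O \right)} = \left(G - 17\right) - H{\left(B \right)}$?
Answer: $-277812630$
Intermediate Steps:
$B = -7$ ($B = -2 - 5 = -7$)
$H{\left(u \right)} = u + u^{2} + u^{3}$ ($H{\left(u \right)} = \left(u^{2} + u^{3}\right) + u = u + u^{2} + u^{3}$)
$C{\left(G,O \right)} = 284 + G$ ($C{\left(G,O \right)} = \left(G - 17\right) - - 7 \left(1 - 7 + \left(-7\right)^{2}\right) = \left(G - 17\right) - - 7 \left(1 - 7 + 49\right) = \left(-17 + G\right) - \left(-7\right) 43 = \left(-17 + G\right) - -301 = \left(-17 + G\right) + 301 = 284 + G$)
$\left(-28947 - 10143\right) \left(C{\left(31,87 \right)} + 6792\right) = \left(-28947 - 10143\right) \left(\left(284 + 31\right) + 6792\right) = - 39090 \left(315 + 6792\right) = \left(-39090\right) 7107 = -277812630$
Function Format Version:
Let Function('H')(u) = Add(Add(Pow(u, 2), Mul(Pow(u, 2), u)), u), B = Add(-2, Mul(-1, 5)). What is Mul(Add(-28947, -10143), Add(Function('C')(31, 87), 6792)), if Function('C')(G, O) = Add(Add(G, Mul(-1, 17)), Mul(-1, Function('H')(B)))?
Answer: -277812630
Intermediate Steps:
B = -7 (B = Add(-2, -5) = -7)
Function('H')(u) = Add(u, Pow(u, 2), Pow(u, 3)) (Function('H')(u) = Add(Add(Pow(u, 2), Pow(u, 3)), u) = Add(u, Pow(u, 2), Pow(u, 3)))
Function('C')(G, O) = Add(284, G) (Function('C')(G, O) = Add(Add(G, Mul(-1, 17)), Mul(-1, Mul(-7, Add(1, -7, Pow(-7, 2))))) = Add(Add(G, -17), Mul(-1, Mul(-7, Add(1, -7, 49)))) = Add(Add(-17, G), Mul(-1, Mul(-7, 43))) = Add(Add(-17, G), Mul(-1, -301)) = Add(Add(-17, G), 301) = Add(284, G))
Mul(Add(-28947, -10143), Add(Function('C')(31, 87), 6792)) = Mul(Add(-28947, -10143), Add(Add(284, 31), 6792)) = Mul(-39090, Add(315, 6792)) = Mul(-39090, 7107) = -277812630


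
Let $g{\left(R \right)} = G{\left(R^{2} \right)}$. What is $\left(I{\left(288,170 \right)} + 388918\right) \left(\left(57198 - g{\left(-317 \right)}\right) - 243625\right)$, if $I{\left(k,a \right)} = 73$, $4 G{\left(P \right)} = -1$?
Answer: $- \frac{290073311637}{4} \approx -7.2518 \cdot 10^{10}$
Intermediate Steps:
$G{\left(P \right)} = - \frac{1}{4}$ ($G{\left(P \right)} = \frac{1}{4} \left(-1\right) = - \frac{1}{4}$)
$g{\left(R \right)} = - \frac{1}{4}$
$\left(I{\left(288,170 \right)} + 388918\right) \left(\left(57198 - g{\left(-317 \right)}\right) - 243625\right) = \left(73 + 388918\right) \left(\left(57198 - - \frac{1}{4}\right) - 243625\right) = 388991 \left(\left(57198 + \frac{1}{4}\right) - 243625\right) = 388991 \left(\frac{228793}{4} - 243625\right) = 388991 \left(- \frac{745707}{4}\right) = - \frac{290073311637}{4}$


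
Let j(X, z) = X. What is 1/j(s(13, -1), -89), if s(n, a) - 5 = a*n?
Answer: -⅛ ≈ -0.12500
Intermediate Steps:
s(n, a) = 5 + a*n
1/j(s(13, -1), -89) = 1/(5 - 1*13) = 1/(5 - 13) = 1/(-8) = -⅛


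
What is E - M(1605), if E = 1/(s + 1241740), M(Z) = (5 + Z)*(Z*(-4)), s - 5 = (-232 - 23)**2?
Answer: 13507036074001/1306770 ≈ 1.0336e+7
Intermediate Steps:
s = 65030 (s = 5 + (-232 - 23)**2 = 5 + (-255)**2 = 5 + 65025 = 65030)
M(Z) = -4*Z*(5 + Z) (M(Z) = (5 + Z)*(-4*Z) = -4*Z*(5 + Z))
E = 1/1306770 (E = 1/(65030 + 1241740) = 1/1306770 ≈ 7.6525e-7)
E - M(1605) = 1/1306770 - (-4)*1605*(5 + 1605) = 1/1306770 - (-4)*1605*1610 = 1/1306770 - 1*(-10336200) = 1/1306770 + 10336200 = 13507036074001/1306770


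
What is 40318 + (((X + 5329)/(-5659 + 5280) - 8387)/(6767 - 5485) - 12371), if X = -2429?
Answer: 13575650893/485878 ≈ 27940.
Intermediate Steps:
40318 + (((X + 5329)/(-5659 + 5280) - 8387)/(6767 - 5485) - 12371) = 40318 + (((-2429 + 5329)/(-5659 + 5280) - 8387)/(6767 - 5485) - 12371) = 40318 + ((2900/(-379) - 8387)/1282 - 12371) = 40318 + ((2900*(-1/379) - 8387)*(1/1282) - 12371) = 40318 + ((-2900/379 - 8387)*(1/1282) - 12371) = 40318 + (-3181573/379*1/1282 - 12371) = 40318 + (-3181573/485878 - 12371) = 40318 - 6013978311/485878 = 13575650893/485878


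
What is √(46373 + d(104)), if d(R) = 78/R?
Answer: √185495/2 ≈ 215.35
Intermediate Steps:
√(46373 + d(104)) = √(46373 + 78/104) = √(46373 + 78*(1/104)) = √(46373 + ¾) = √(185495/4) = √185495/2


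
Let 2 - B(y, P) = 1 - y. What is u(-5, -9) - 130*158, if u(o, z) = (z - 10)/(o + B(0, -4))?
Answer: -82141/4 ≈ -20535.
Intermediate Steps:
B(y, P) = 1 + y (B(y, P) = 2 - (1 - y) = 2 + (-1 + y) = 1 + y)
u(o, z) = (-10 + z)/(1 + o) (u(o, z) = (z - 10)/(o + (1 + 0)) = (-10 + z)/(o + 1) = (-10 + z)/(1 + o))
u(-5, -9) - 130*158 = (-10 - 9)/(1 - 5) - 130*158 = -19/(-4) - 20540 = -¼*(-19) - 20540 = 19/4 - 20540 = -82141/4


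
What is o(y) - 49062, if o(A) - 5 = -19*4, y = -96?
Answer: -49133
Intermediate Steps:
o(A) = -71 (o(A) = 5 - 19*4 = 5 - 76 = -71)
o(y) - 49062 = -71 - 49062 = -49133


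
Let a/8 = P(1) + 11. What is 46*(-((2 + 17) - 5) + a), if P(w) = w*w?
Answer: 3772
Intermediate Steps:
P(w) = w²
a = 96 (a = 8*(1² + 11) = 8*(1 + 11) = 8*12 = 96)
46*(-((2 + 17) - 5) + a) = 46*(-((2 + 17) - 5) + 96) = 46*(-(19 - 5) + 96) = 46*(-1*14 + 96) = 46*(-14 + 96) = 46*82 = 3772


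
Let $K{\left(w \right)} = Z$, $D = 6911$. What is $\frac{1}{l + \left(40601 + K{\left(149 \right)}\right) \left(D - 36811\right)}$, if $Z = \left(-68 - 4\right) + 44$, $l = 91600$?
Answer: $- \frac{1}{1213041100} \approx -8.2437 \cdot 10^{-10}$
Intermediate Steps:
$Z = -28$ ($Z = -72 + 44 = -28$)
$K{\left(w \right)} = -28$
$\frac{1}{l + \left(40601 + K{\left(149 \right)}\right) \left(D - 36811\right)} = \frac{1}{91600 + \left(40601 - 28\right) \left(6911 - 36811\right)} = \frac{1}{91600 + 40573 \left(-29900\right)} = \frac{1}{91600 - 1213132700} = \frac{1}{-1213041100} = - \frac{1}{1213041100}$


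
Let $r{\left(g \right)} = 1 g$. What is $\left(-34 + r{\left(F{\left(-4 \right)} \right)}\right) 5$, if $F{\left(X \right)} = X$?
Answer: $-190$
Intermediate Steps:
$r{\left(g \right)} = g$
$\left(-34 + r{\left(F{\left(-4 \right)} \right)}\right) 5 = \left(-34 - 4\right) 5 = \left(-38\right) 5 = -190$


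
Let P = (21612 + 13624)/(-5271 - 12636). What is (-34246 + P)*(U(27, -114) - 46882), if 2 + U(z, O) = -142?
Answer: 28840028063308/17907 ≈ 1.6105e+9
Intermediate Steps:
U(z, O) = -144 (U(z, O) = -2 - 142 = -144)
P = -35236/17907 (P = 35236/(-17907) = 35236*(-1/17907) = -35236/17907 ≈ -1.9677)
(-34246 + P)*(U(27, -114) - 46882) = (-34246 - 35236/17907)*(-144 - 46882) = -613278358/17907*(-47026) = 28840028063308/17907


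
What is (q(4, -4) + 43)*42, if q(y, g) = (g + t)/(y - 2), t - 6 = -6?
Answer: 1722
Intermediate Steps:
t = 0 (t = 6 - 6 = 0)
q(y, g) = g/(-2 + y) (q(y, g) = (g + 0)/(y - 2) = g/(-2 + y))
(q(4, -4) + 43)*42 = (-4/(-2 + 4) + 43)*42 = (-4/2 + 43)*42 = (-4*1/2 + 43)*42 = (-2 + 43)*42 = 41*42 = 1722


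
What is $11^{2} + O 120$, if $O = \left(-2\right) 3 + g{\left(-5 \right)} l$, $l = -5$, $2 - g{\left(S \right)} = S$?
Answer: $-4799$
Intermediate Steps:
$g{\left(S \right)} = 2 - S$
$O = -41$ ($O = \left(-2\right) 3 + \left(2 - -5\right) \left(-5\right) = -6 + \left(2 + 5\right) \left(-5\right) = -6 + 7 \left(-5\right) = -6 - 35 = -41$)
$11^{2} + O 120 = 11^{2} - 4920 = 121 - 4920 = -4799$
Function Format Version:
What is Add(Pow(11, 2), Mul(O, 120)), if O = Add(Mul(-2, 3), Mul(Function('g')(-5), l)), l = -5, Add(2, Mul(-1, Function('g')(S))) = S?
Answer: -4799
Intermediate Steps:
Function('g')(S) = Add(2, Mul(-1, S))
O = -41 (O = Add(Mul(-2, 3), Mul(Add(2, Mul(-1, -5)), -5)) = Add(-6, Mul(Add(2, 5), -5)) = Add(-6, Mul(7, -5)) = Add(-6, -35) = -41)
Add(Pow(11, 2), Mul(O, 120)) = Add(Pow(11, 2), Mul(-41, 120)) = Add(121, -4920) = -4799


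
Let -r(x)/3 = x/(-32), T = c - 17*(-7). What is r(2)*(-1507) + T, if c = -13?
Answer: -2825/16 ≈ -176.56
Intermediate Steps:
T = 106 (T = -13 - 17*(-7) = -13 + 119 = 106)
r(x) = 3*x/32 (r(x) = -3*x/(-32) = -3*x*(-1)/32 = -(-3)*x/32 = 3*x/32)
r(2)*(-1507) + T = ((3/32)*2)*(-1507) + 106 = (3/16)*(-1507) + 106 = -4521/16 + 106 = -2825/16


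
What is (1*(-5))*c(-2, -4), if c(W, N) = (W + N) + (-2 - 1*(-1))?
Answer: 35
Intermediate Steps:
c(W, N) = -1 + N + W (c(W, N) = (N + W) + (-2 + 1) = (N + W) - 1 = -1 + N + W)
(1*(-5))*c(-2, -4) = (1*(-5))*(-1 - 4 - 2) = -5*(-7) = 35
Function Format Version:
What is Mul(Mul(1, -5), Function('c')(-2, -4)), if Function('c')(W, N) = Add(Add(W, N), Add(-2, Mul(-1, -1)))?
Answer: 35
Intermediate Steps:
Function('c')(W, N) = Add(-1, N, W) (Function('c')(W, N) = Add(Add(N, W), Add(-2, 1)) = Add(Add(N, W), -1) = Add(-1, N, W))
Mul(Mul(1, -5), Function('c')(-2, -4)) = Mul(Mul(1, -5), Add(-1, -4, -2)) = Mul(-5, -7) = 35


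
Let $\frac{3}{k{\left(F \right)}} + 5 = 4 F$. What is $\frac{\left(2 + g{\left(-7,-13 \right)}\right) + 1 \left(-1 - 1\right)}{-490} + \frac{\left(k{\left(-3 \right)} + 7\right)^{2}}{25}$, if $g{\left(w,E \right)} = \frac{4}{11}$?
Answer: $\frac{7249894}{3894275} \approx 1.8617$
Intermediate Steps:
$k{\left(F \right)} = \frac{3}{-5 + 4 F}$
$g{\left(w,E \right)} = \frac{4}{11}$ ($g{\left(w,E \right)} = 4 \cdot \frac{1}{11} = \frac{4}{11}$)
$\frac{\left(2 + g{\left(-7,-13 \right)}\right) + 1 \left(-1 - 1\right)}{-490} + \frac{\left(k{\left(-3 \right)} + 7\right)^{2}}{25} = \frac{\left(2 + \frac{4}{11}\right) + 1 \left(-1 - 1\right)}{-490} + \frac{\left(\frac{3}{-5 + 4 \left(-3\right)} + 7\right)^{2}}{25} = \left(\frac{26}{11} + 1 \left(-2\right)\right) \left(- \frac{1}{490}\right) + \left(\frac{3}{-5 - 12} + 7\right)^{2} \cdot \frac{1}{25} = \left(\frac{26}{11} - 2\right) \left(- \frac{1}{490}\right) + \left(\frac{3}{-17} + 7\right)^{2} \cdot \frac{1}{25} = \frac{4}{11} \left(- \frac{1}{490}\right) + \left(3 \left(- \frac{1}{17}\right) + 7\right)^{2} \cdot \frac{1}{25} = - \frac{2}{2695} + \left(- \frac{3}{17} + 7\right)^{2} \cdot \frac{1}{25} = - \frac{2}{2695} + \left(\frac{116}{17}\right)^{2} \cdot \frac{1}{25} = - \frac{2}{2695} + \frac{13456}{289} \cdot \frac{1}{25} = - \frac{2}{2695} + \frac{13456}{7225} = \frac{7249894}{3894275}$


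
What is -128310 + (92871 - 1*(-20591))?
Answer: -14848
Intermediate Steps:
-128310 + (92871 - 1*(-20591)) = -128310 + (92871 + 20591) = -128310 + 113462 = -14848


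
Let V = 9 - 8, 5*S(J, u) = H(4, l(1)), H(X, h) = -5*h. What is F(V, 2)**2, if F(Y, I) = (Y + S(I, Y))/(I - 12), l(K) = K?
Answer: 0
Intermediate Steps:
S(J, u) = -1 (S(J, u) = (-5*1)/5 = (1/5)*(-5) = -1)
V = 1
F(Y, I) = (-1 + Y)/(-12 + I) (F(Y, I) = (Y - 1)/(I - 12) = (-1 + Y)/(-12 + I))
F(V, 2)**2 = ((-1 + 1)/(-12 + 2))**2 = (0/(-10))**2 = (-1/10*0)**2 = 0**2 = 0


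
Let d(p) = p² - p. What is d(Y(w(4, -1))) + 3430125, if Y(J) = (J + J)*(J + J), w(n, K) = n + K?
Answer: 3431385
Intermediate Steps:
w(n, K) = K + n
Y(J) = 4*J² (Y(J) = (2*J)*(2*J) = 4*J²)
d(Y(w(4, -1))) + 3430125 = (4*(-1 + 4)²)*(-1 + 4*(-1 + 4)²) + 3430125 = (4*3²)*(-1 + 4*3²) + 3430125 = (4*9)*(-1 + 4*9) + 3430125 = 36*(-1 + 36) + 3430125 = 36*35 + 3430125 = 1260 + 3430125 = 3431385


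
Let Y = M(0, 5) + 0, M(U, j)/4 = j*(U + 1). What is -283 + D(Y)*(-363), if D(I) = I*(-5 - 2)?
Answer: 50537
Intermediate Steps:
M(U, j) = 4*j*(1 + U) (M(U, j) = 4*(j*(U + 1)) = 4*(j*(1 + U)) = 4*j*(1 + U))
Y = 20 (Y = 4*5*(1 + 0) + 0 = 4*5*1 + 0 = 20 + 0 = 20)
D(I) = -7*I (D(I) = I*(-7) = -7*I)
-283 + D(Y)*(-363) = -283 - 7*20*(-363) = -283 - 140*(-363) = -283 + 50820 = 50537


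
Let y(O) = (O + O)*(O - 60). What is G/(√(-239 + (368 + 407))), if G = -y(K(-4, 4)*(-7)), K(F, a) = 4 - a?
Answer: 0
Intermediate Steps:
y(O) = 2*O*(-60 + O) (y(O) = (2*O)*(-60 + O) = 2*O*(-60 + O))
G = 0 (G = -2*(4 - 1*4)*(-7)*(-60 + (4 - 1*4)*(-7)) = -2*(4 - 4)*(-7)*(-60 + (4 - 4)*(-7)) = -2*0*(-7)*(-60 + 0*(-7)) = -2*0*(-60 + 0) = -2*0*(-60) = -1*0 = 0)
G/(√(-239 + (368 + 407))) = 0/(√(-239 + (368 + 407))) = 0/(√(-239 + 775)) = 0/(√536) = 0/((2*√134)) = 0*(√134/268) = 0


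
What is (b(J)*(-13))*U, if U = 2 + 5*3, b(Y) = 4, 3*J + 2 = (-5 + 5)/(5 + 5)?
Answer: -884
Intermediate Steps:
J = -⅔ (J = -⅔ + ((-5 + 5)/(5 + 5))/3 = -⅔ + (0/10)/3 = -⅔ + (0*(⅒))/3 = -⅔ + (⅓)*0 = -⅔ + 0 = -⅔ ≈ -0.66667)
U = 17 (U = 2 + 15 = 17)
(b(J)*(-13))*U = (4*(-13))*17 = -52*17 = -884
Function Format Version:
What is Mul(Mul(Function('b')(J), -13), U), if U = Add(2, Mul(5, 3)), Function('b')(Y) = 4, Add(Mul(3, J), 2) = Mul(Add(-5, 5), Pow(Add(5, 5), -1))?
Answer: -884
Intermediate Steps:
J = Rational(-2, 3) (J = Add(Rational(-2, 3), Mul(Rational(1, 3), Mul(Add(-5, 5), Pow(Add(5, 5), -1)))) = Add(Rational(-2, 3), Mul(Rational(1, 3), Mul(0, Pow(10, -1)))) = Add(Rational(-2, 3), Mul(Rational(1, 3), Mul(0, Rational(1, 10)))) = Add(Rational(-2, 3), Mul(Rational(1, 3), 0)) = Add(Rational(-2, 3), 0) = Rational(-2, 3) ≈ -0.66667)
U = 17 (U = Add(2, 15) = 17)
Mul(Mul(Function('b')(J), -13), U) = Mul(Mul(4, -13), 17) = Mul(-52, 17) = -884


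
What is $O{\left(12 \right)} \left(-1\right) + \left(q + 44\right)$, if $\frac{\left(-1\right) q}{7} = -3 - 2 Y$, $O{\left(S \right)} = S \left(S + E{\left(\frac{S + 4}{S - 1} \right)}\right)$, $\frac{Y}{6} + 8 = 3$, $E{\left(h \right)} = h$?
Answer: $- \frac{5681}{11} \approx -516.45$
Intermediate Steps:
$Y = -30$ ($Y = -48 + 6 \cdot 3 = -48 + 18 = -30$)
$O{\left(S \right)} = S \left(S + \frac{4 + S}{-1 + S}\right)$ ($O{\left(S \right)} = S \left(S + \frac{S + 4}{S - 1}\right) = S \left(S + \frac{4 + S}{-1 + S}\right)$)
$q = -399$ ($q = - 7 \left(-3 - -60\right) = - 7 \left(-3 + 60\right) = \left(-7\right) 57 = -399$)
$O{\left(12 \right)} \left(-1\right) + \left(q + 44\right) = \frac{12 \left(4 + 12^{2}\right)}{-1 + 12} \left(-1\right) + \left(-399 + 44\right) = \frac{12 \left(4 + 144\right)}{11} \left(-1\right) - 355 = 12 \cdot \frac{1}{11} \cdot 148 \left(-1\right) - 355 = \frac{1776}{11} \left(-1\right) - 355 = - \frac{1776}{11} - 355 = - \frac{5681}{11}$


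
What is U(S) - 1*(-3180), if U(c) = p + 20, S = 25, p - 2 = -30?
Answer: 3172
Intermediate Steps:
p = -28 (p = 2 - 30 = -28)
U(c) = -8 (U(c) = -28 + 20 = -8)
U(S) - 1*(-3180) = -8 - 1*(-3180) = -8 + 3180 = 3172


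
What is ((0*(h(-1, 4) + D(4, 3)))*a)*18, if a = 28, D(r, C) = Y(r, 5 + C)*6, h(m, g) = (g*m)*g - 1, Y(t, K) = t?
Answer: 0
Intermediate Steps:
h(m, g) = -1 + m*g² (h(m, g) = m*g² - 1 = -1 + m*g²)
D(r, C) = 6*r (D(r, C) = r*6 = 6*r)
((0*(h(-1, 4) + D(4, 3)))*a)*18 = ((0*((-1 - 1*4²) + 6*4))*28)*18 = ((0*((-1 - 1*16) + 24))*28)*18 = ((0*((-1 - 16) + 24))*28)*18 = ((0*(-17 + 24))*28)*18 = ((0*7)*28)*18 = (0*28)*18 = 0*18 = 0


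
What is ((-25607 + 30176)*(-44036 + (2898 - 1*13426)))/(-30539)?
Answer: 249302916/30539 ≈ 8163.4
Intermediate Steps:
((-25607 + 30176)*(-44036 + (2898 - 1*13426)))/(-30539) = (4569*(-44036 + (2898 - 13426)))*(-1/30539) = (4569*(-44036 - 10528))*(-1/30539) = (4569*(-54564))*(-1/30539) = -249302916*(-1/30539) = 249302916/30539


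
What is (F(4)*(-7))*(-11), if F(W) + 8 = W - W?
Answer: -616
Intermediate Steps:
F(W) = -8 (F(W) = -8 + (W - W) = -8 + 0 = -8)
(F(4)*(-7))*(-11) = -8*(-7)*(-11) = 56*(-11) = -616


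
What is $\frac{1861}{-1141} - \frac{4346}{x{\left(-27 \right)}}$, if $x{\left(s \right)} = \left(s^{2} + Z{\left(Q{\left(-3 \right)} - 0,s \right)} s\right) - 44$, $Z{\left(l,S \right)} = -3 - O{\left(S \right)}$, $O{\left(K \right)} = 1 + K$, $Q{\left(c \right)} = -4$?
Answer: $- \frac{2538945}{36512} \approx -69.537$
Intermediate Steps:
$Z{\left(l,S \right)} = -4 - S$ ($Z{\left(l,S \right)} = -3 - \left(1 + S\right) = -4 - S$)
$x{\left(s \right)} = -44 + s^{2} + s \left(-4 - s\right)$ ($x{\left(s \right)} = \left(s^{2} + \left(-4 - s\right) s\right) - 44 = \left(s^{2} + s \left(-4 - s\right)\right) - 44 = -44 + s^{2} + s \left(-4 - s\right)$)
$\frac{1861}{-1141} - \frac{4346}{x{\left(-27 \right)}} = \frac{1861}{-1141} - \frac{4346}{-44 - -108} = 1861 \left(- \frac{1}{1141}\right) - \frac{4346}{-44 + 108} = - \frac{1861}{1141} - \frac{4346}{64} = - \frac{1861}{1141} - \frac{2173}{32} = - \frac{2538945}{36512}$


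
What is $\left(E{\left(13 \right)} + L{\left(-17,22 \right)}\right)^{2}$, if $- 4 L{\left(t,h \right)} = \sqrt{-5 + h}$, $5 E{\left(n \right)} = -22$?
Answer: $\frac{8169}{400} + \frac{11 \sqrt{17}}{5} \approx 29.493$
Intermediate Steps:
$E{\left(n \right)} = - \frac{22}{5}$ ($E{\left(n \right)} = \frac{1}{5} \left(-22\right) = - \frac{22}{5}$)
$L{\left(t,h \right)} = - \frac{\sqrt{-5 + h}}{4}$
$\left(E{\left(13 \right)} + L{\left(-17,22 \right)}\right)^{2} = \left(- \frac{22}{5} - \frac{\sqrt{-5 + 22}}{4}\right)^{2} = \left(- \frac{22}{5} - \frac{\sqrt{17}}{4}\right)^{2}$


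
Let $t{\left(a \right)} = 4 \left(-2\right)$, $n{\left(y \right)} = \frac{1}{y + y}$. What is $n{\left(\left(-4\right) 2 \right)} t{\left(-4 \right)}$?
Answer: $\frac{1}{2} \approx 0.5$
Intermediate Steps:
$n{\left(y \right)} = \frac{1}{2 y}$
$t{\left(a \right)} = -8$
$n{\left(\left(-4\right) 2 \right)} t{\left(-4 \right)} = \frac{1}{2 \left(\left(-4\right) 2\right)} \left(-8\right) = \frac{1}{2 \left(-8\right)} \left(-8\right) = \frac{1}{2} \left(- \frac{1}{8}\right) \left(-8\right) = \left(- \frac{1}{16}\right) \left(-8\right) = \frac{1}{2}$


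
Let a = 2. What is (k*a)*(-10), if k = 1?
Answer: -20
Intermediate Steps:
(k*a)*(-10) = (1*2)*(-10) = 2*(-10) = -20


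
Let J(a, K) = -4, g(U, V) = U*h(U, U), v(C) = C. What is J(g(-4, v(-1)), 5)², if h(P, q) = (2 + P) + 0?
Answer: 16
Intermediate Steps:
h(P, q) = 2 + P
g(U, V) = U*(2 + U)
J(g(-4, v(-1)), 5)² = (-4)² = 16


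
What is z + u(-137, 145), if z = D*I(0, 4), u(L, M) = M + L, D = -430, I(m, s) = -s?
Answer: 1728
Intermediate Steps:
u(L, M) = L + M
z = 1720 (z = -(-430)*4 = -430*(-4) = 1720)
z + u(-137, 145) = 1720 + (-137 + 145) = 1720 + 8 = 1728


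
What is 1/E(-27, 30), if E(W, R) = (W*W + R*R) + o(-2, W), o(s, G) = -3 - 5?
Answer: 1/1621 ≈ 0.00061690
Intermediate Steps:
o(s, G) = -8
E(W, R) = -8 + R² + W² (E(W, R) = (W*W + R*R) - 8 = (W² + R²) - 8 = (R² + W²) - 8 = -8 + R² + W²)
1/E(-27, 30) = 1/(-8 + 30² + (-27)²) = 1/(-8 + 900 + 729) = 1/1621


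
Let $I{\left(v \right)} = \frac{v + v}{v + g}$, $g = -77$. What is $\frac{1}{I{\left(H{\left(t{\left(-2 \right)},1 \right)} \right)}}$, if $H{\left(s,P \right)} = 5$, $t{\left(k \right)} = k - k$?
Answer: $- \frac{36}{5} \approx -7.2$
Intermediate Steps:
$t{\left(k \right)} = 0$
$I{\left(v \right)} = \frac{2 v}{-77 + v}$ ($I{\left(v \right)} = \frac{v + v}{v - 77} = \frac{2 v}{-77 + v}$)
$\frac{1}{I{\left(H{\left(t{\left(-2 \right)},1 \right)} \right)}} = \frac{1}{2 \cdot 5 \frac{1}{-77 + 5}} = \frac{1}{2 \cdot 5 \frac{1}{-72}} = \frac{1}{2 \cdot 5 \left(- \frac{1}{72}\right)} = \frac{1}{- \frac{5}{36}} = - \frac{36}{5}$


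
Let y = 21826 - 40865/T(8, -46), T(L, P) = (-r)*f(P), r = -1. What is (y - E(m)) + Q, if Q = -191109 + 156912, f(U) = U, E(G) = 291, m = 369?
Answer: -541587/46 ≈ -11774.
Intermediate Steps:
Q = -34197
T(L, P) = P (T(L, P) = (-1*(-1))*P = 1*P = P)
y = 1044861/46 (y = 21826 - 40865/(-46) = 21826 - 40865*(-1)/46 = 21826 - 1*(-40865/46) = 21826 + 40865/46 = 1044861/46 ≈ 22714.)
(y - E(m)) + Q = (1044861/46 - 1*291) - 34197 = (1044861/46 - 291) - 34197 = 1031475/46 - 34197 = -541587/46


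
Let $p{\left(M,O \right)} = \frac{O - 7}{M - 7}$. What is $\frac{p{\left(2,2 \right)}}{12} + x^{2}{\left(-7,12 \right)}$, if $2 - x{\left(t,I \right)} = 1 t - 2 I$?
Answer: $\frac{13069}{12} \approx 1089.1$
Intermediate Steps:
$p{\left(M,O \right)} = \frac{-7 + O}{-7 + M}$
$x{\left(t,I \right)} = 2 - t + 2 I$ ($x{\left(t,I \right)} = 2 - \left(1 t - 2 I\right) = 2 - \left(t - 2 I\right) = 2 + \left(- t + 2 I\right) = 2 - t + 2 I$)
$\frac{p{\left(2,2 \right)}}{12} + x^{2}{\left(-7,12 \right)} = \frac{\frac{1}{-7 + 2} \left(-7 + 2\right)}{12} + \left(2 - -7 + 2 \cdot 12\right)^{2} = \frac{\frac{1}{-5} \left(-5\right)}{12} + \left(2 + 7 + 24\right)^{2} = \frac{\left(- \frac{1}{5}\right) \left(-5\right)}{12} + 33^{2} = \frac{1}{12} \cdot 1 + 1089 = \frac{1}{12} + 1089 = \frac{13069}{12}$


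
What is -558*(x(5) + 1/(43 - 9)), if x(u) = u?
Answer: -47709/17 ≈ -2806.4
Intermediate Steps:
-558*(x(5) + 1/(43 - 9)) = -558*(5 + 1/(43 - 9)) = -558*(5 + 1/34) = -558*171/34 = -47709/17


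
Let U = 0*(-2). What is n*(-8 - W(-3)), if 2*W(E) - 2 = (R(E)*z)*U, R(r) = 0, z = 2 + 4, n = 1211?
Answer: -10899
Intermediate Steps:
U = 0
z = 6
W(E) = 1 (W(E) = 1 + ((0*6)*0)/2 = 1 + (0*0)/2 = 1 + (1/2)*0 = 1 + 0 = 1)
n*(-8 - W(-3)) = 1211*(-8 - 1*1) = 1211*(-8 - 1) = 1211*(-9) = -10899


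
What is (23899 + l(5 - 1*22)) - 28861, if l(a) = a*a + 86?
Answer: -4587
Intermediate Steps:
l(a) = 86 + a**2 (l(a) = a**2 + 86 = 86 + a**2)
(23899 + l(5 - 1*22)) - 28861 = (23899 + (86 + (5 - 1*22)**2)) - 28861 = (23899 + (86 + (5 - 22)**2)) - 28861 = (23899 + (86 + (-17)**2)) - 28861 = (23899 + (86 + 289)) - 28861 = (23899 + 375) - 28861 = 24274 - 28861 = -4587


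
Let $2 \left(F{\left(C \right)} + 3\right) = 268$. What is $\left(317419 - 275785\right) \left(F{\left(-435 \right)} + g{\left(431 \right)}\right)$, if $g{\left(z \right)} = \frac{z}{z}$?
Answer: $5495688$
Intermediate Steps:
$F{\left(C \right)} = 131$ ($F{\left(C \right)} = -3 + \frac{1}{2} \cdot 268 = -3 + 134 = 131$)
$g{\left(z \right)} = 1$
$\left(317419 - 275785\right) \left(F{\left(-435 \right)} + g{\left(431 \right)}\right) = \left(317419 - 275785\right) \left(131 + 1\right) = 41634 \cdot 132 = 5495688$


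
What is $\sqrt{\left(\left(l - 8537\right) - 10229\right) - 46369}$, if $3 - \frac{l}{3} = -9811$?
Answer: $i \sqrt{35693} \approx 188.93 i$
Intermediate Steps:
$l = 29442$ ($l = 9 - -29433 = 9 + 29433 = 29442$)
$\sqrt{\left(\left(l - 8537\right) - 10229\right) - 46369} = \sqrt{\left(\left(29442 - 8537\right) - 10229\right) - 46369} = \sqrt{\left(20905 - 10229\right) - 46369} = \sqrt{10676 - 46369} = \sqrt{-35693} = i \sqrt{35693}$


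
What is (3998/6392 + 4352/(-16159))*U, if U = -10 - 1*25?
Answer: -643749715/51644164 ≈ -12.465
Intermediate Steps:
U = -35 (U = -10 - 25 = -35)
(3998/6392 + 4352/(-16159))*U = (3998/6392 + 4352/(-16159))*(-35) = (3998*(1/6392) + 4352*(-1/16159))*(-35) = (1999/3196 - 4352/16159)*(-35) = (18392849/51644164)*(-35) = -643749715/51644164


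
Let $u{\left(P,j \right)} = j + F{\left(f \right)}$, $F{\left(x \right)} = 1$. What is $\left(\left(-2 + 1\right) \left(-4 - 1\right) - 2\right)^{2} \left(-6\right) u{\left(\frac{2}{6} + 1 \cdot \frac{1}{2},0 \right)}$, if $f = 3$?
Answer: $-54$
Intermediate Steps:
$u{\left(P,j \right)} = 1 + j$ ($u{\left(P,j \right)} = j + 1 = 1 + j$)
$\left(\left(-2 + 1\right) \left(-4 - 1\right) - 2\right)^{2} \left(-6\right) u{\left(\frac{2}{6} + 1 \cdot \frac{1}{2},0 \right)} = \left(\left(-2 + 1\right) \left(-4 - 1\right) - 2\right)^{2} \left(-6\right) \left(1 + 0\right) = \left(\left(-1\right) \left(-5\right) - 2\right)^{2} \left(-6\right) 1 = \left(5 - 2\right)^{2} \left(-6\right) 1 = 3^{2} \left(-6\right) 1 = 9 \left(-6\right) 1 = \left(-54\right) 1 = -54$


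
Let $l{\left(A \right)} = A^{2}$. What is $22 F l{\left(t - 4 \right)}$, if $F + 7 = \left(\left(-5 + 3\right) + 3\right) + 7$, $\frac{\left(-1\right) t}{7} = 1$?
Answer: $2662$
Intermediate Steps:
$t = -7$ ($t = \left(-7\right) 1 = -7$)
$F = 1$ ($F = -7 + \left(\left(\left(-5 + 3\right) + 3\right) + 7\right) = -7 + \left(\left(-2 + 3\right) + 7\right) = -7 + \left(1 + 7\right) = -7 + 8 = 1$)
$22 F l{\left(t - 4 \right)} = 22 \cdot 1 \left(-7 - 4\right)^{2} = 22 \left(-7 - 4\right)^{2} = 22 \left(-11\right)^{2} = 22 \cdot 121 = 2662$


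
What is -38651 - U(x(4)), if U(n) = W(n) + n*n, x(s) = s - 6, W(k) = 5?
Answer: -38660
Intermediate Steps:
x(s) = -6 + s
U(n) = 5 + n² (U(n) = 5 + n*n = 5 + n²)
-38651 - U(x(4)) = -38651 - (5 + (-6 + 4)²) = -38651 - (5 + (-2)²) = -38651 - (5 + 4) = -38651 - 1*9 = -38651 - 9 = -38660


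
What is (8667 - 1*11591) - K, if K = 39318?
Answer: -42242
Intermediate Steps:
(8667 - 1*11591) - K = (8667 - 1*11591) - 1*39318 = (8667 - 11591) - 39318 = -2924 - 39318 = -42242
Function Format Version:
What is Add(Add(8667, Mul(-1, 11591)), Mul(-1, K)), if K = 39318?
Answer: -42242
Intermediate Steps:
Add(Add(8667, Mul(-1, 11591)), Mul(-1, K)) = Add(Add(8667, Mul(-1, 11591)), Mul(-1, 39318)) = Add(Add(8667, -11591), -39318) = Add(-2924, -39318) = -42242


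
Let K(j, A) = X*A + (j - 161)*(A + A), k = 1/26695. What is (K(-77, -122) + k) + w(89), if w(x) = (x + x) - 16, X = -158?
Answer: 2069129451/26695 ≈ 77510.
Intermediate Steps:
k = 1/26695 ≈ 3.7460e-5
K(j, A) = -158*A + 2*A*(-161 + j) (K(j, A) = -158*A + (j - 161)*(A + A) = -158*A + (-161 + j)*(2*A) = -158*A + 2*A*(-161 + j))
w(x) = -16 + 2*x (w(x) = 2*x - 16 = -16 + 2*x)
(K(-77, -122) + k) + w(89) = (2*(-122)*(-240 - 77) + 1/26695) + (-16 + 2*89) = (2*(-122)*(-317) + 1/26695) + (-16 + 178) = (77348 + 1/26695) + 162 = 2064804861/26695 + 162 = 2069129451/26695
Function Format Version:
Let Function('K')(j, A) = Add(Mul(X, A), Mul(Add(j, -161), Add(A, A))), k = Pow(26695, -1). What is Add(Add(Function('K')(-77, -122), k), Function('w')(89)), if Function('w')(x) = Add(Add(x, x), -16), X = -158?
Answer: Rational(2069129451, 26695) ≈ 77510.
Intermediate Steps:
k = Rational(1, 26695) ≈ 3.7460e-5
Function('K')(j, A) = Add(Mul(-158, A), Mul(2, A, Add(-161, j))) (Function('K')(j, A) = Add(Mul(-158, A), Mul(Add(j, -161), Add(A, A))) = Add(Mul(-158, A), Mul(Add(-161, j), Mul(2, A))) = Add(Mul(-158, A), Mul(2, A, Add(-161, j))))
Function('w')(x) = Add(-16, Mul(2, x)) (Function('w')(x) = Add(Mul(2, x), -16) = Add(-16, Mul(2, x)))
Add(Add(Function('K')(-77, -122), k), Function('w')(89)) = Add(Add(Mul(2, -122, Add(-240, -77)), Rational(1, 26695)), Add(-16, Mul(2, 89))) = Add(Add(Mul(2, -122, -317), Rational(1, 26695)), Add(-16, 178)) = Add(Add(77348, Rational(1, 26695)), 162) = Add(Rational(2064804861, 26695), 162) = Rational(2069129451, 26695)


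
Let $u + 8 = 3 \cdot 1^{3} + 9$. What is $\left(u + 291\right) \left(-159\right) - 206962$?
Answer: $-253867$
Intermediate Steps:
$u = 4$ ($u = -8 + \left(3 \cdot 1^{3} + 9\right) = -8 + \left(3 \cdot 1 + 9\right) = -8 + \left(3 + 9\right) = -8 + 12 = 4$)
$\left(u + 291\right) \left(-159\right) - 206962 = \left(4 + 291\right) \left(-159\right) - 206962 = 295 \left(-159\right) - 206962 = -46905 - 206962 = -253867$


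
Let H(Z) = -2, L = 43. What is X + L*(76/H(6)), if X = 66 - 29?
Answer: -1597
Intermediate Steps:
X = 37
X + L*(76/H(6)) = 37 + 43*(76/(-2)) = 37 + 43*(76*(-½)) = 37 + 43*(-38) = 37 - 1634 = -1597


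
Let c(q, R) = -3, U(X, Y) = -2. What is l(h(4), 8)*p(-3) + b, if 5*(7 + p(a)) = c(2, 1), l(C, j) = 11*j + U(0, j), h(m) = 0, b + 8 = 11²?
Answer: -2703/5 ≈ -540.60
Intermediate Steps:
b = 113 (b = -8 + 11² = -8 + 121 = 113)
l(C, j) = -2 + 11*j (l(C, j) = 11*j - 2 = -2 + 11*j)
p(a) = -38/5 (p(a) = -7 + (⅕)*(-3) = -7 - ⅗ = -38/5)
l(h(4), 8)*p(-3) + b = (-2 + 11*8)*(-38/5) + 113 = (-2 + 88)*(-38/5) + 113 = 86*(-38/5) + 113 = -3268/5 + 113 = -2703/5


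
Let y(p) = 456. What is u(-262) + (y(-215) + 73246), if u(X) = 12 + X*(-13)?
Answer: 77120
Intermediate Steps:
u(X) = 12 - 13*X
u(-262) + (y(-215) + 73246) = (12 - 13*(-262)) + (456 + 73246) = (12 + 3406) + 73702 = 3418 + 73702 = 77120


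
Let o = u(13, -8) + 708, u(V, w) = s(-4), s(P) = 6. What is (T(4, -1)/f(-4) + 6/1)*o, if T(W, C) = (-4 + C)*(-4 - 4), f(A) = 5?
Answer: 9996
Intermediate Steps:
u(V, w) = 6
T(W, C) = 32 - 8*C (T(W, C) = (-4 + C)*(-8) = 32 - 8*C)
o = 714 (o = 6 + 708 = 714)
(T(4, -1)/f(-4) + 6/1)*o = ((32 - 8*(-1))/5 + 6/1)*714 = ((32 + 8)*(⅕) + 6*1)*714 = (40*(⅕) + 6)*714 = (8 + 6)*714 = 14*714 = 9996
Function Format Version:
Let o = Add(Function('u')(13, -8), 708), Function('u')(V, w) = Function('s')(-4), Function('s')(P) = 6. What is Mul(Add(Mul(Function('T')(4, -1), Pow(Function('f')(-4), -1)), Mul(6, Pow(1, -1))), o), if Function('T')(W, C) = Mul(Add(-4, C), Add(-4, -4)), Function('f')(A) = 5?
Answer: 9996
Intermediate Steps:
Function('u')(V, w) = 6
Function('T')(W, C) = Add(32, Mul(-8, C)) (Function('T')(W, C) = Mul(Add(-4, C), -8) = Add(32, Mul(-8, C)))
o = 714 (o = Add(6, 708) = 714)
Mul(Add(Mul(Function('T')(4, -1), Pow(Function('f')(-4), -1)), Mul(6, Pow(1, -1))), o) = Mul(Add(Mul(Add(32, Mul(-8, -1)), Pow(5, -1)), Mul(6, Pow(1, -1))), 714) = Mul(Add(Mul(Add(32, 8), Rational(1, 5)), Mul(6, 1)), 714) = Mul(Add(Mul(40, Rational(1, 5)), 6), 714) = Mul(Add(8, 6), 714) = Mul(14, 714) = 9996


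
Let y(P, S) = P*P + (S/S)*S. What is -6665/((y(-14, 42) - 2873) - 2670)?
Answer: 1333/1061 ≈ 1.2564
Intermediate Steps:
y(P, S) = S + P² (y(P, S) = P² + 1*S = P² + S = S + P²)
-6665/((y(-14, 42) - 2873) - 2670) = -6665/(((42 + (-14)²) - 2873) - 2670) = -6665/(((42 + 196) - 2873) - 2670) = -6665/((238 - 2873) - 2670) = -6665/(-2635 - 2670) = -6665/(-5305) = -6665*(-1/5305) = 1333/1061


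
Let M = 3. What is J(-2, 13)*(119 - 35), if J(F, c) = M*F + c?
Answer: 588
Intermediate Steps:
J(F, c) = c + 3*F (J(F, c) = 3*F + c = c + 3*F)
J(-2, 13)*(119 - 35) = (13 + 3*(-2))*(119 - 35) = (13 - 6)*84 = 7*84 = 588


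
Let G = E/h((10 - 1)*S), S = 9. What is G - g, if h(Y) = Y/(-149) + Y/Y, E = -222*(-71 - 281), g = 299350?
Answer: -2178086/17 ≈ -1.2812e+5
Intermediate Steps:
E = 78144 (E = -222*(-352) = 78144)
h(Y) = 1 - Y/149 (h(Y) = Y*(-1/149) + 1 = -Y/149 + 1 = 1 - Y/149)
G = 2910864/17 (G = 78144/(1 - (10 - 1)*9/149) = 78144/(1 - 9*9/149) = 78144/(1 - 1/149*81) = 78144/(1 - 81/149) = 78144/(68/149) = 78144*(149/68) = 2910864/17 ≈ 1.7123e+5)
G - g = 2910864/17 - 1*299350 = 2910864/17 - 299350 = -2178086/17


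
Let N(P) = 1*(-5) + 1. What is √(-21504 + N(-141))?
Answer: 2*I*√5377 ≈ 146.66*I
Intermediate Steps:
N(P) = -4 (N(P) = -5 + 1 = -4)
√(-21504 + N(-141)) = √(-21504 - 4) = √(-21508) = 2*I*√5377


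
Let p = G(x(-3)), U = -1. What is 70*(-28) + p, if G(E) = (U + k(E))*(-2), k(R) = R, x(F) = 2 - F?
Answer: -1968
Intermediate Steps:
G(E) = 2 - 2*E (G(E) = (-1 + E)*(-2) = 2 - 2*E)
p = -8 (p = 2 - 2*(2 - 1*(-3)) = 2 - 2*(2 + 3) = 2 - 2*5 = 2 - 10 = -8)
70*(-28) + p = 70*(-28) - 8 = -1960 - 8 = -1968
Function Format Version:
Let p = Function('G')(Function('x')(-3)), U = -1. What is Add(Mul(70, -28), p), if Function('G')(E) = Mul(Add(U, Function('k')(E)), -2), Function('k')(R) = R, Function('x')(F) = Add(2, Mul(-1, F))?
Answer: -1968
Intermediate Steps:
Function('G')(E) = Add(2, Mul(-2, E)) (Function('G')(E) = Mul(Add(-1, E), -2) = Add(2, Mul(-2, E)))
p = -8 (p = Add(2, Mul(-2, Add(2, Mul(-1, -3)))) = Add(2, Mul(-2, Add(2, 3))) = Add(2, Mul(-2, 5)) = Add(2, -10) = -8)
Add(Mul(70, -28), p) = Add(Mul(70, -28), -8) = Add(-1960, -8) = -1968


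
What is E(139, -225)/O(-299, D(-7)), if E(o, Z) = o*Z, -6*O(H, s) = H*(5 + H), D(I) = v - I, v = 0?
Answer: 31275/14651 ≈ 2.1347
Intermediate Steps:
D(I) = -I (D(I) = 0 - I = -I)
O(H, s) = -H*(5 + H)/6
E(o, Z) = Z*o
E(139, -225)/O(-299, D(-7)) = (-225*139)/((-1/6*(-299)*(5 - 299))) = -31275/((-1/6*(-299)*(-294))) = -31275/(-14651) = -31275*(-1/14651) = 31275/14651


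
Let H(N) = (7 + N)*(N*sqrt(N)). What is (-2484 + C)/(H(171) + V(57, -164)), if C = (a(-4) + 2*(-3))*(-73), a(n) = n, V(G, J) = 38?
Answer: 877/2084561630 - 2107431*sqrt(19)/2084561630 ≈ -0.0044063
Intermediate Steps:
H(N) = N**(3/2)*(7 + N) (H(N) = (7 + N)*N**(3/2) = N**(3/2)*(7 + N))
C = 730 (C = (-4 + 2*(-3))*(-73) = (-4 - 6)*(-73) = -10*(-73) = 730)
(-2484 + C)/(H(171) + V(57, -164)) = (-2484 + 730)/(171**(3/2)*(7 + 171) + 38) = -1754/((513*sqrt(19))*178 + 38) = -1754/(91314*sqrt(19) + 38) = -1754/(38 + 91314*sqrt(19))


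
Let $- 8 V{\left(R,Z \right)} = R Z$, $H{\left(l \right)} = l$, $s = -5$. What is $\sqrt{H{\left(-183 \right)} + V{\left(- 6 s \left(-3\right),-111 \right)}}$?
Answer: $\frac{i \sqrt{5727}}{2} \approx 37.839 i$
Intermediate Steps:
$V{\left(R,Z \right)} = - \frac{R Z}{8}$
$\sqrt{H{\left(-183 \right)} + V{\left(- 6 s \left(-3\right),-111 \right)}} = \sqrt{-183 - \frac{1}{8} \left(-6\right) \left(-5\right) \left(-3\right) \left(-111\right)} = \sqrt{-183 - \frac{1}{8} \cdot 30 \left(-3\right) \left(-111\right)} = \sqrt{-183 - \left(- \frac{45}{4}\right) \left(-111\right)} = \sqrt{-183 - \frac{4995}{4}} = \sqrt{- \frac{5727}{4}} = \frac{i \sqrt{5727}}{2}$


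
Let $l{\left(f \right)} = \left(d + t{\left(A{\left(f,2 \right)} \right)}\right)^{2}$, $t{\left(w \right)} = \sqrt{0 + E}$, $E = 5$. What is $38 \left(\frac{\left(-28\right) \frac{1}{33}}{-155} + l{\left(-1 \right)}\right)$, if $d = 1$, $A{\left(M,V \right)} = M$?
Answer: $\frac{1167284}{5115} + 76 \sqrt{5} \approx 398.15$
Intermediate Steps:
$t{\left(w \right)} = \sqrt{5}$ ($t{\left(w \right)} = \sqrt{0 + 5} = \sqrt{5}$)
$l{\left(f \right)} = \left(1 + \sqrt{5}\right)^{2}$
$38 \left(\frac{\left(-28\right) \frac{1}{33}}{-155} + l{\left(-1 \right)}\right) = 38 \left(\frac{\left(-28\right) \frac{1}{33}}{-155} + \left(1 + \sqrt{5}\right)^{2}\right) = 38 \left(\left(-28\right) \frac{1}{33} \left(- \frac{1}{155}\right) + \left(1 + \sqrt{5}\right)^{2}\right) = 38 \left(\left(- \frac{28}{33}\right) \left(- \frac{1}{155}\right) + \left(1 + \sqrt{5}\right)^{2}\right) = 38 \left(\frac{28}{5115} + \left(1 + \sqrt{5}\right)^{2}\right) = \frac{1064}{5115} + 38 \left(1 + \sqrt{5}\right)^{2}$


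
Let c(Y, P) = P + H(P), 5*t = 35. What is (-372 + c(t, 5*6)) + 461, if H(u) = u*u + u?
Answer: 1049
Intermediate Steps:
t = 7 (t = (1/5)*35 = 7)
H(u) = u + u**2 (H(u) = u**2 + u = u + u**2)
c(Y, P) = P + P*(1 + P)
(-372 + c(t, 5*6)) + 461 = (-372 + (5*6)*(2 + 5*6)) + 461 = (-372 + 30*(2 + 30)) + 461 = (-372 + 30*32) + 461 = (-372 + 960) + 461 = 588 + 461 = 1049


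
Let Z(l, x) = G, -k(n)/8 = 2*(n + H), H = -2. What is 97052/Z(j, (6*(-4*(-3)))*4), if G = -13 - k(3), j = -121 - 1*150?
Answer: 97052/3 ≈ 32351.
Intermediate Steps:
k(n) = 32 - 16*n (k(n) = -16*(n - 2) = -16*(-2 + n) = -8*(-4 + 2*n) = 32 - 16*n)
j = -271 (j = -121 - 150 = -271)
G = 3 (G = -13 - (32 - 16*3) = -13 - (32 - 48) = -13 - 1*(-16) = -13 + 16 = 3)
Z(l, x) = 3
97052/Z(j, (6*(-4*(-3)))*4) = 97052/3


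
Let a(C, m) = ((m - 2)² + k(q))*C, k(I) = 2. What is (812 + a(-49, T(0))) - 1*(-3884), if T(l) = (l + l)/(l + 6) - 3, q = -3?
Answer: 3373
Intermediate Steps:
T(l) = -3 + 2*l/(6 + l) (T(l) = (2*l)/(6 + l) - 3 = 2*l/(6 + l) - 3 = -3 + 2*l/(6 + l))
a(C, m) = C*(2 + (-2 + m)²) (a(C, m) = ((m - 2)² + 2)*C = ((-2 + m)² + 2)*C = (2 + (-2 + m)²)*C = C*(2 + (-2 + m)²))
(812 + a(-49, T(0))) - 1*(-3884) = (812 - 49*(2 + (-2 + (-18 - 1*0)/(6 + 0))²)) - 1*(-3884) = (812 - 49*(2 + (-2 + (-18 + 0)/6)²)) + 3884 = (812 - 49*(2 + (-2 + (⅙)*(-18))²)) + 3884 = (812 - 49*(2 + (-2 - 3)²)) + 3884 = (812 - 49*(2 + (-5)²)) + 3884 = (812 - 49*(2 + 25)) + 3884 = (812 - 49*27) + 3884 = (812 - 1323) + 3884 = -511 + 3884 = 3373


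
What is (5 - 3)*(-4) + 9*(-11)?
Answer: -107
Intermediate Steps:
(5 - 3)*(-4) + 9*(-11) = 2*(-4) - 99 = -8 - 99 = -107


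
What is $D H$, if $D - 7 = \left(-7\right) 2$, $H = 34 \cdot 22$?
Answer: $-5236$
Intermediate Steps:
$H = 748$
$D = -7$ ($D = 7 - 14 = -7$)
$D H = \left(-7\right) 748 = -5236$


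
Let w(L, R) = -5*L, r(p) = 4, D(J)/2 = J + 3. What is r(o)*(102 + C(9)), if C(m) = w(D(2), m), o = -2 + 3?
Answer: 208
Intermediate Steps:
D(J) = 6 + 2*J (D(J) = 2*(J + 3) = 2*(3 + J) = 6 + 2*J)
o = 1
C(m) = -50 (C(m) = -5*(6 + 2*2) = -5*(6 + 4) = -5*10 = -50)
r(o)*(102 + C(9)) = 4*(102 - 50) = 4*52 = 208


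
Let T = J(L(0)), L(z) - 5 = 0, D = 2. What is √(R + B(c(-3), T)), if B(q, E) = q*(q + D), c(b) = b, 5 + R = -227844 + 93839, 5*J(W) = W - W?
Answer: I*√134007 ≈ 366.07*I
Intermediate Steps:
L(z) = 5 (L(z) = 5 + 0 = 5)
J(W) = 0 (J(W) = (W - W)/5 = (⅕)*0 = 0)
R = -134010 (R = -5 + (-227844 + 93839) = -5 - 134005 = -134010)
T = 0
B(q, E) = q*(2 + q) (B(q, E) = q*(q + 2) = q*(2 + q))
√(R + B(c(-3), T)) = √(-134010 - 3*(2 - 3)) = √(-134010 - 3*(-1)) = √(-134010 + 3) = √(-134007) = I*√134007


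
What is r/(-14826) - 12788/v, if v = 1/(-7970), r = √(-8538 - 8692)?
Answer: 101920360 - I*√17230/14826 ≈ 1.0192e+8 - 0.0088536*I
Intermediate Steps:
r = I*√17230 (r = √(-17230) = I*√17230 ≈ 131.26*I)
v = -1/7970 ≈ -0.00012547
r/(-14826) - 12788/v = (I*√17230)/(-14826) - 12788/(-1/7970) = (I*√17230)*(-1/14826) - 12788*(-7970) = -I*√17230/14826 + 101920360 = 101920360 - I*√17230/14826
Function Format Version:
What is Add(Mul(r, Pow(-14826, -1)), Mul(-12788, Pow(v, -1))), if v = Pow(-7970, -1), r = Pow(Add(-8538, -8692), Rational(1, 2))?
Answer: Add(101920360, Mul(Rational(-1, 14826), I, Pow(17230, Rational(1, 2)))) ≈ Add(1.0192e+8, Mul(-0.0088536, I))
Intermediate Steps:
r = Mul(I, Pow(17230, Rational(1, 2))) (r = Pow(-17230, Rational(1, 2)) = Mul(I, Pow(17230, Rational(1, 2))) ≈ Mul(131.26, I))
v = Rational(-1, 7970) ≈ -0.00012547
Add(Mul(r, Pow(-14826, -1)), Mul(-12788, Pow(v, -1))) = Add(Mul(Mul(I, Pow(17230, Rational(1, 2))), Pow(-14826, -1)), Mul(-12788, Pow(Rational(-1, 7970), -1))) = Add(Mul(Mul(I, Pow(17230, Rational(1, 2))), Rational(-1, 14826)), Mul(-12788, -7970)) = Add(Mul(Rational(-1, 14826), I, Pow(17230, Rational(1, 2))), 101920360) = Add(101920360, Mul(Rational(-1, 14826), I, Pow(17230, Rational(1, 2))))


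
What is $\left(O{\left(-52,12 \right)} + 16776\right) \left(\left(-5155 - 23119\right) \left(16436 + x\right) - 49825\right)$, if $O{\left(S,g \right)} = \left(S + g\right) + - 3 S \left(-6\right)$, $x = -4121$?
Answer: $-5502257333000$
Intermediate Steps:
$O{\left(S,g \right)} = g + 19 S$ ($O{\left(S,g \right)} = \left(S + g\right) + 18 S = g + 19 S$)
$\left(O{\left(-52,12 \right)} + 16776\right) \left(\left(-5155 - 23119\right) \left(16436 + x\right) - 49825\right) = \left(\left(12 + 19 \left(-52\right)\right) + 16776\right) \left(\left(-5155 - 23119\right) \left(16436 - 4121\right) - 49825\right) = \left(\left(12 - 988\right) + 16776\right) \left(\left(-28274\right) 12315 - 49825\right) = \left(-976 + 16776\right) \left(-348194310 - 49825\right) = 15800 \left(-348244135\right) = -5502257333000$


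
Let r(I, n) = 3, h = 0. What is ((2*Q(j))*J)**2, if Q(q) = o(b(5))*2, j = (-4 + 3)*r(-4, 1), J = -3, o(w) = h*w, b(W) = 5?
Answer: 0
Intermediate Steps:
o(w) = 0 (o(w) = 0*w = 0)
j = -3 (j = (-4 + 3)*3 = -1*3 = -3)
Q(q) = 0 (Q(q) = 0*2 = 0)
((2*Q(j))*J)**2 = ((2*0)*(-3))**2 = (0*(-3))**2 = 0**2 = 0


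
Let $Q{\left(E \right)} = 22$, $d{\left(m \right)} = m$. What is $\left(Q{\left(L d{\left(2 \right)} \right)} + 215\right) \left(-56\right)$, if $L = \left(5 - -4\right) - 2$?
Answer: $-13272$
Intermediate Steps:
$L = 7$ ($L = \left(5 + 4\right) - 2 = 9 - 2 = 7$)
$\left(Q{\left(L d{\left(2 \right)} \right)} + 215\right) \left(-56\right) = \left(22 + 215\right) \left(-56\right) = 237 \left(-56\right) = -13272$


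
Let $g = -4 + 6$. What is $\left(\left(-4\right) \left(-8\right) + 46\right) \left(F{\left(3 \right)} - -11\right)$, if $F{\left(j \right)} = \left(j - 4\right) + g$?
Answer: $936$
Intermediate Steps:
$g = 2$
$F{\left(j \right)} = -2 + j$ ($F{\left(j \right)} = \left(j - 4\right) + 2 = \left(-4 + j\right) + 2 = -2 + j$)
$\left(\left(-4\right) \left(-8\right) + 46\right) \left(F{\left(3 \right)} - -11\right) = \left(\left(-4\right) \left(-8\right) + 46\right) \left(\left(-2 + 3\right) - -11\right) = \left(32 + 46\right) \left(1 + 11\right) = 78 \cdot 12 = 936$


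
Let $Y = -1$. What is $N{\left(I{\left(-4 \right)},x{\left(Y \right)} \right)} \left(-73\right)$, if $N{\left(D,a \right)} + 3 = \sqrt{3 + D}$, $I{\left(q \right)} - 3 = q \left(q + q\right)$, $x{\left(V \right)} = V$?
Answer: $219 - 73 \sqrt{38} \approx -231.0$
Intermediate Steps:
$I{\left(q \right)} = 3 + 2 q^{2}$ ($I{\left(q \right)} = 3 + q \left(q + q\right) = 3 + q 2 q = 3 + 2 q^{2}$)
$N{\left(D,a \right)} = -3 + \sqrt{3 + D}$
$N{\left(I{\left(-4 \right)},x{\left(Y \right)} \right)} \left(-73\right) = \left(-3 + \sqrt{3 + \left(3 + 2 \left(-4\right)^{2}\right)}\right) \left(-73\right) = \left(-3 + \sqrt{3 + \left(3 + 2 \cdot 16\right)}\right) \left(-73\right) = \left(-3 + \sqrt{3 + \left(3 + 32\right)}\right) \left(-73\right) = \left(-3 + \sqrt{3 + 35}\right) \left(-73\right) = \left(-3 + \sqrt{38}\right) \left(-73\right) = 219 - 73 \sqrt{38}$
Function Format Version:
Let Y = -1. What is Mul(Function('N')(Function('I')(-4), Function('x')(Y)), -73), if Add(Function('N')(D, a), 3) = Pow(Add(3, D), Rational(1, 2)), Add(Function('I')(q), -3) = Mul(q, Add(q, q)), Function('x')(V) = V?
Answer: Add(219, Mul(-73, Pow(38, Rational(1, 2)))) ≈ -231.00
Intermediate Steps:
Function('I')(q) = Add(3, Mul(2, Pow(q, 2))) (Function('I')(q) = Add(3, Mul(q, Add(q, q))) = Add(3, Mul(q, Mul(2, q))) = Add(3, Mul(2, Pow(q, 2))))
Function('N')(D, a) = Add(-3, Pow(Add(3, D), Rational(1, 2)))
Mul(Function('N')(Function('I')(-4), Function('x')(Y)), -73) = Mul(Add(-3, Pow(Add(3, Add(3, Mul(2, Pow(-4, 2)))), Rational(1, 2))), -73) = Mul(Add(-3, Pow(Add(3, Add(3, Mul(2, 16))), Rational(1, 2))), -73) = Mul(Add(-3, Pow(Add(3, Add(3, 32)), Rational(1, 2))), -73) = Mul(Add(-3, Pow(Add(3, 35), Rational(1, 2))), -73) = Mul(Add(-3, Pow(38, Rational(1, 2))), -73) = Add(219, Mul(-73, Pow(38, Rational(1, 2))))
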